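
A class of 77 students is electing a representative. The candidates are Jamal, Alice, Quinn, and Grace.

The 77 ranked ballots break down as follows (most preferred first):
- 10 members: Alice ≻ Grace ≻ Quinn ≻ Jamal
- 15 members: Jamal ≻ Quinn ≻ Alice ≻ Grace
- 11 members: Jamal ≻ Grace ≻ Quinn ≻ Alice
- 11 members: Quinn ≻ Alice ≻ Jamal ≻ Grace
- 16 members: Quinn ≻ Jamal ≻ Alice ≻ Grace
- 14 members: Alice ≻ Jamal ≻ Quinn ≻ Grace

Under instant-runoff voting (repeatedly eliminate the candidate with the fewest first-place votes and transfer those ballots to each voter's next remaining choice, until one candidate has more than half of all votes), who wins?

Round 1: Jamal 26, Alice 24, Quinn 27, Grace 0. Grace eliminated.
Round 2: Jamal 26, Alice 24, Quinn 27. Alice eliminated.
Round 3: Jamal 40, Quinn 37. Jamal has a majority (≥39).

Jamal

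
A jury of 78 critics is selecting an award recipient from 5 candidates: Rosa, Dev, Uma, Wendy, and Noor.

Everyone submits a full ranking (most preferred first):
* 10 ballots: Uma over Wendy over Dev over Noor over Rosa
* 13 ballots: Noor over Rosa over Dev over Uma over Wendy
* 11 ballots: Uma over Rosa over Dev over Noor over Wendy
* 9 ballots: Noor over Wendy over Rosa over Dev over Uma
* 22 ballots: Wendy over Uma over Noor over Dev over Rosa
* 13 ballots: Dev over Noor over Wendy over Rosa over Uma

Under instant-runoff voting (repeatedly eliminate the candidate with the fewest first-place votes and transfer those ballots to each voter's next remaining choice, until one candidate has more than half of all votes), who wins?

Noor

Round 1: Rosa 0, Dev 13, Uma 21, Wendy 22, Noor 22. Rosa eliminated.
Round 2: Dev 13, Uma 21, Wendy 22, Noor 22. Dev eliminated.
Round 3: Uma 21, Wendy 22, Noor 35. Uma eliminated.
Round 4: Wendy 32, Noor 46. Noor has a majority (≥40).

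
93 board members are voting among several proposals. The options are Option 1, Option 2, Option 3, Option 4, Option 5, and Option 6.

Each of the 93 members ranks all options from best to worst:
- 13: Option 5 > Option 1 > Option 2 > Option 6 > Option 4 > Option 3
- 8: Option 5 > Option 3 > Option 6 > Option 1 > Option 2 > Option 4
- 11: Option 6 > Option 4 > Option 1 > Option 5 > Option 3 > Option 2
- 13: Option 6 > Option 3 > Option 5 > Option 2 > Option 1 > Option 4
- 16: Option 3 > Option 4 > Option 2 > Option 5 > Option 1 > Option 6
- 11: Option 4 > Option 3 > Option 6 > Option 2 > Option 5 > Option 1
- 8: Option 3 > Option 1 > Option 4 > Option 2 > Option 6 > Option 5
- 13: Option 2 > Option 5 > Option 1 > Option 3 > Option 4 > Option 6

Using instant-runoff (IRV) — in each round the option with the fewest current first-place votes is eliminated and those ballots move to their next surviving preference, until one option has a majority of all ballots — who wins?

Round 1: Option 1 0, Option 2 13, Option 3 24, Option 4 11, Option 5 21, Option 6 24. Option 1 eliminated.
Round 2: Option 2 13, Option 3 24, Option 4 11, Option 5 21, Option 6 24. Option 4 eliminated.
Round 3: Option 2 13, Option 3 35, Option 5 21, Option 6 24. Option 2 eliminated.
Round 4: Option 3 35, Option 5 34, Option 6 24. Option 6 eliminated.
Round 5: Option 3 48, Option 5 45. Option 3 has a majority (≥47).

Option 3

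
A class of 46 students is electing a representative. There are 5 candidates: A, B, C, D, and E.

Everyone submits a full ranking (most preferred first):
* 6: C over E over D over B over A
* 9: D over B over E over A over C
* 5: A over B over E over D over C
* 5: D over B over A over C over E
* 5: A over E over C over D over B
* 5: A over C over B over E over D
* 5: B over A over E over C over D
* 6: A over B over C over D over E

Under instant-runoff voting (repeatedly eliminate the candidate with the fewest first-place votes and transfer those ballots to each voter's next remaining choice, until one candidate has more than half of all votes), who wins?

Round 1: A 21, B 5, C 6, D 14, E 0. E eliminated.
Round 2: A 21, B 5, C 6, D 14. B eliminated.
Round 3: A 26, C 6, D 14. A has a majority (≥24).

A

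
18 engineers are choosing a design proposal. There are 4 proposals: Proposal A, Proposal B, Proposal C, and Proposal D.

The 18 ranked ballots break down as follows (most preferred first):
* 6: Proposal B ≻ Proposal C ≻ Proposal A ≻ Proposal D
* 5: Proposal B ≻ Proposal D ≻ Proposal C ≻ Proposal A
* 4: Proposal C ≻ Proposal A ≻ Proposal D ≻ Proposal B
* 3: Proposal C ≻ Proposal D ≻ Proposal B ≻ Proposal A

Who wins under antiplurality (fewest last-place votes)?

Proposal C

Last-place votes: Proposal A 8, Proposal B 4, Proposal C 0, Proposal D 6.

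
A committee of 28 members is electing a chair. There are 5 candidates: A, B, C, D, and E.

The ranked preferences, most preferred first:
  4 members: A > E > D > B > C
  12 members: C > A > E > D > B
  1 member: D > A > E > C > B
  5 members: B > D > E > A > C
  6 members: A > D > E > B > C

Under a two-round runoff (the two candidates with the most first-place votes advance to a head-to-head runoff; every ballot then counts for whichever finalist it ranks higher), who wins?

Round 1 first-place votes: A 10, B 5, C 12, D 1, E 0. C and A advance.
Runoff: C is ranked above A on 12 ballots, A above C on 16.

A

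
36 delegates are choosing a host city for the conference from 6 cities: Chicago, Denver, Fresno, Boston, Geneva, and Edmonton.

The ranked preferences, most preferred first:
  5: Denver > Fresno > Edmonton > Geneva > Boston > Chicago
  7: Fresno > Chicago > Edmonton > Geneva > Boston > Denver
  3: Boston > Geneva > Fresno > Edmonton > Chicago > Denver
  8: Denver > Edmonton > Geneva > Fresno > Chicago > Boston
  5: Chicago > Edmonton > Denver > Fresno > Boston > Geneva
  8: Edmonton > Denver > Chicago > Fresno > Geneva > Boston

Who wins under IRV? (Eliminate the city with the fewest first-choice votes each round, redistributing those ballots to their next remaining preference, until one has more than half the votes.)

Edmonton

Round 1: Chicago 5, Denver 13, Fresno 7, Boston 3, Geneva 0, Edmonton 8. Geneva eliminated.
Round 2: Chicago 5, Denver 13, Fresno 7, Boston 3, Edmonton 8. Boston eliminated.
Round 3: Chicago 5, Denver 13, Fresno 10, Edmonton 8. Chicago eliminated.
Round 4: Denver 13, Fresno 10, Edmonton 13. Fresno eliminated.
Round 5: Denver 13, Edmonton 23. Edmonton has a majority (≥19).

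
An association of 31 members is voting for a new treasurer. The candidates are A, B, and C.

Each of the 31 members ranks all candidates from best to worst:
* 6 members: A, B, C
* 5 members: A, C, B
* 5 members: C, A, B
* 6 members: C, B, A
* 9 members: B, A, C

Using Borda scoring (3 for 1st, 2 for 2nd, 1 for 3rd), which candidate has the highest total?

A

A: 6×3 + 5×3 + 5×2 + 6×1 + 9×2 = 67
B: 6×2 + 5×1 + 5×1 + 6×2 + 9×3 = 61
C: 6×1 + 5×2 + 5×3 + 6×3 + 9×1 = 58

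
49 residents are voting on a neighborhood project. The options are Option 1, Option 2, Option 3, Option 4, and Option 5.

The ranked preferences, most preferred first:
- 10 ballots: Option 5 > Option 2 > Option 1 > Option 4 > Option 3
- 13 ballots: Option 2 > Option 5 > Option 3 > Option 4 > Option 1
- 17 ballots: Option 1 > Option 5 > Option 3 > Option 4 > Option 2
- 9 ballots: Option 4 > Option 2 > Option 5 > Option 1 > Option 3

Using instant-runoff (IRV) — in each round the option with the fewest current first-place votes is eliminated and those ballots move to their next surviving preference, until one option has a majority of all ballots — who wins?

Round 1: Option 1 17, Option 2 13, Option 3 0, Option 4 9, Option 5 10. Option 3 eliminated.
Round 2: Option 1 17, Option 2 13, Option 4 9, Option 5 10. Option 4 eliminated.
Round 3: Option 1 17, Option 2 22, Option 5 10. Option 5 eliminated.
Round 4: Option 1 17, Option 2 32. Option 2 has a majority (≥25).

Option 2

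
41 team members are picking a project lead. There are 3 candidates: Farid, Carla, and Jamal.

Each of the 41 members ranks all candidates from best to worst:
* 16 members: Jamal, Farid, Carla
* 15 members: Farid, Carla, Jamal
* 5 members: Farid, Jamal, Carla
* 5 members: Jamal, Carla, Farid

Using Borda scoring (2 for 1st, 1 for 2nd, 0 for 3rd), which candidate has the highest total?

Farid: 16×1 + 15×2 + 5×2 + 5×0 = 56
Carla: 16×0 + 15×1 + 5×0 + 5×1 = 20
Jamal: 16×2 + 15×0 + 5×1 + 5×2 = 47

Farid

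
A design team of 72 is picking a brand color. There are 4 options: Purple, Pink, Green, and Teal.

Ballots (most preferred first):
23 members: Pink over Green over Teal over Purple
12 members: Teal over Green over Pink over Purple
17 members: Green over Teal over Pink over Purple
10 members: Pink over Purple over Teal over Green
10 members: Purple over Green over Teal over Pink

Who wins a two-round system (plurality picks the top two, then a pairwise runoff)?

Green

Round 1 first-place votes: Purple 10, Pink 33, Green 17, Teal 12. Pink and Green advance.
Runoff: Pink is ranked above Green on 33 ballots, Green above Pink on 39.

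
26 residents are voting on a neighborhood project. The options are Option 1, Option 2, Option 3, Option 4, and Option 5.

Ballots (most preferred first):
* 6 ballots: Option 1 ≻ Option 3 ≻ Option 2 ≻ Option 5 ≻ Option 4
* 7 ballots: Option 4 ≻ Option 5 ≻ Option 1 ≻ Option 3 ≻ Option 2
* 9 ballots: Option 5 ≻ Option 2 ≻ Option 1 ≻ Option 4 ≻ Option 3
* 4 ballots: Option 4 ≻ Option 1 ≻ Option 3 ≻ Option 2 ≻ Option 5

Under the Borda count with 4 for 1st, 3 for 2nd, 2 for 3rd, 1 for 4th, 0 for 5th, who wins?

Option 1

Option 1: 6×4 + 7×2 + 9×2 + 4×3 = 68
Option 2: 6×2 + 7×0 + 9×3 + 4×1 = 43
Option 3: 6×3 + 7×1 + 9×0 + 4×2 = 33
Option 4: 6×0 + 7×4 + 9×1 + 4×4 = 53
Option 5: 6×1 + 7×3 + 9×4 + 4×0 = 63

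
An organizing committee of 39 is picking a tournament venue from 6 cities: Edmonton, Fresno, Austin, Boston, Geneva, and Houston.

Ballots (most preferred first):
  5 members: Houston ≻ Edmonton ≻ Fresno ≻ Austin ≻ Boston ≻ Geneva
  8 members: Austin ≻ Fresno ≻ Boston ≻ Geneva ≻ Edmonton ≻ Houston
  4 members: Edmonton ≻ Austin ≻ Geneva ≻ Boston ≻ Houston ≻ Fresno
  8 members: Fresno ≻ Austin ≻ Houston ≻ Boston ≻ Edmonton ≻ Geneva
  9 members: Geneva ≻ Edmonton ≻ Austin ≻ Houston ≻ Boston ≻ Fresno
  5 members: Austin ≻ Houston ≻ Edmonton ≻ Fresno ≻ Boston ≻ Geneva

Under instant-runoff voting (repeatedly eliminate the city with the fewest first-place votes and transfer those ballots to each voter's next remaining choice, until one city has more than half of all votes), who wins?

Round 1: Edmonton 4, Fresno 8, Austin 13, Boston 0, Geneva 9, Houston 5. Boston eliminated.
Round 2: Edmonton 4, Fresno 8, Austin 13, Geneva 9, Houston 5. Edmonton eliminated.
Round 3: Fresno 8, Austin 17, Geneva 9, Houston 5. Houston eliminated.
Round 4: Fresno 13, Austin 17, Geneva 9. Geneva eliminated.
Round 5: Fresno 13, Austin 26. Austin has a majority (≥20).

Austin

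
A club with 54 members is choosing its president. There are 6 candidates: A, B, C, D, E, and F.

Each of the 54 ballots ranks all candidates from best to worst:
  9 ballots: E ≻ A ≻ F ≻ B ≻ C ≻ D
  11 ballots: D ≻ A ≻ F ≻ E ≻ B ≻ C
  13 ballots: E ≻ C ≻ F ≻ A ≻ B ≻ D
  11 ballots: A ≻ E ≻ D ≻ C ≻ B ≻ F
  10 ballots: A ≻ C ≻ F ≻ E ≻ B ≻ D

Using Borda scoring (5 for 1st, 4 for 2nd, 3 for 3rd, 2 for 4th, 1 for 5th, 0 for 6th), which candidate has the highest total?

A: 9×4 + 11×4 + 13×2 + 11×5 + 10×5 = 211
B: 9×2 + 11×1 + 13×1 + 11×1 + 10×1 = 63
C: 9×1 + 11×0 + 13×4 + 11×2 + 10×4 = 123
D: 9×0 + 11×5 + 13×0 + 11×3 + 10×0 = 88
E: 9×5 + 11×2 + 13×5 + 11×4 + 10×2 = 196
F: 9×3 + 11×3 + 13×3 + 11×0 + 10×3 = 129

A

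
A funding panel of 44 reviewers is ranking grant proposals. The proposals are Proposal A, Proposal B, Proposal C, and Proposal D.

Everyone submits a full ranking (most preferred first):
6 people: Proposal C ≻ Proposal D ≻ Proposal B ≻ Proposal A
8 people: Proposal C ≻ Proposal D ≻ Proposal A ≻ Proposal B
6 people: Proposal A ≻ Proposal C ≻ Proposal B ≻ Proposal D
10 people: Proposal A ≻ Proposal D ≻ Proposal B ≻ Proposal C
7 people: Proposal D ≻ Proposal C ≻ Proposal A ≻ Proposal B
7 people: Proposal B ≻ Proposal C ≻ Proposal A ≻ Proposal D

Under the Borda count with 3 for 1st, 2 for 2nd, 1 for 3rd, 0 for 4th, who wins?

Proposal A: 6×0 + 8×1 + 6×3 + 10×3 + 7×1 + 7×1 = 70
Proposal B: 6×1 + 8×0 + 6×1 + 10×1 + 7×0 + 7×3 = 43
Proposal C: 6×3 + 8×3 + 6×2 + 10×0 + 7×2 + 7×2 = 82
Proposal D: 6×2 + 8×2 + 6×0 + 10×2 + 7×3 + 7×0 = 69

Proposal C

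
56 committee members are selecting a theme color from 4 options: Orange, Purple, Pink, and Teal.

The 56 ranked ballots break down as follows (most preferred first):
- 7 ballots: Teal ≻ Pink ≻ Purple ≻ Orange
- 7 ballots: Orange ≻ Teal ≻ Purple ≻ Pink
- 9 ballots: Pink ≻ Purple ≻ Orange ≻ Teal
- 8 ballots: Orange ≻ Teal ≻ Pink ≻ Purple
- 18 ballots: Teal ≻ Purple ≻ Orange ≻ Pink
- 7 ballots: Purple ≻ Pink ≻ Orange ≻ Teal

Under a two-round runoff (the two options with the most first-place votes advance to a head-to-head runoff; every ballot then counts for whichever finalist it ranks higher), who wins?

Round 1 first-place votes: Orange 15, Purple 7, Pink 9, Teal 25. Teal and Orange advance.
Runoff: Teal is ranked above Orange on 25 ballots, Orange above Teal on 31.

Orange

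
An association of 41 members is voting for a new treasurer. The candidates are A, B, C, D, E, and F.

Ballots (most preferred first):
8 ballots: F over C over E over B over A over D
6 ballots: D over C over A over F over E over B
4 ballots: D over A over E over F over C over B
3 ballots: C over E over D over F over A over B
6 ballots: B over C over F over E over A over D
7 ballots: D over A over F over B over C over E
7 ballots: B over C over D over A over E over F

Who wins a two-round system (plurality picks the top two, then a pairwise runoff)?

Round 1 first-place votes: A 0, B 13, C 3, D 17, E 0, F 8. D and B advance.
Runoff: D is ranked above B on 20 ballots, B above D on 21.

B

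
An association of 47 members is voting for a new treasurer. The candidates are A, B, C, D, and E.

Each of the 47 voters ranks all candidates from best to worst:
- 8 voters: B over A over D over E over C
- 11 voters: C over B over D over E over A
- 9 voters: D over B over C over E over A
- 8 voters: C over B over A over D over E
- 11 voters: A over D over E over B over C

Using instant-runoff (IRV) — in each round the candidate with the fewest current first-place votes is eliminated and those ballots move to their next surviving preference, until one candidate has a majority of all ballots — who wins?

Round 1: A 11, B 8, C 19, D 9, E 0. E eliminated.
Round 2: A 11, B 8, C 19, D 9. B eliminated.
Round 3: A 19, C 19, D 9. D eliminated.
Round 4: A 19, C 28. C has a majority (≥24).

C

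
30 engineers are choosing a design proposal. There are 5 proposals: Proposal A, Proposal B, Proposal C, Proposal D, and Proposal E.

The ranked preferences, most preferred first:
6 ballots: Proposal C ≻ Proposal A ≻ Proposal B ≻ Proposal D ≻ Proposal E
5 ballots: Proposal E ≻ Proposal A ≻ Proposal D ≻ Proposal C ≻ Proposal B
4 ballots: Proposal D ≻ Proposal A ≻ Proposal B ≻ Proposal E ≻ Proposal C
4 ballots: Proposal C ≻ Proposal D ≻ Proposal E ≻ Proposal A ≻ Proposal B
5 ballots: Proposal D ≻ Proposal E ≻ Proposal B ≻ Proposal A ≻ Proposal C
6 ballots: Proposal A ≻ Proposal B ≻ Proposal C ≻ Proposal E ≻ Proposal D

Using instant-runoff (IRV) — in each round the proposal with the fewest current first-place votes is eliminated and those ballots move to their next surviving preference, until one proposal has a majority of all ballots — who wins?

Proposal A

Round 1: Proposal A 6, Proposal B 0, Proposal C 10, Proposal D 9, Proposal E 5. Proposal B eliminated.
Round 2: Proposal A 6, Proposal C 10, Proposal D 9, Proposal E 5. Proposal E eliminated.
Round 3: Proposal A 11, Proposal C 10, Proposal D 9. Proposal D eliminated.
Round 4: Proposal A 20, Proposal C 10. Proposal A has a majority (≥16).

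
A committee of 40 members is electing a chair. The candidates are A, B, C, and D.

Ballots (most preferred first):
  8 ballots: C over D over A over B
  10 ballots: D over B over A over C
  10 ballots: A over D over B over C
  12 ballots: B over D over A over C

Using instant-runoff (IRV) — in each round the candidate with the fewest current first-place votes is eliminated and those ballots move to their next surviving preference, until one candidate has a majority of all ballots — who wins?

Round 1: A 10, B 12, C 8, D 10. C eliminated.
Round 2: A 10, B 12, D 18. A eliminated.
Round 3: B 12, D 28. D has a majority (≥21).

D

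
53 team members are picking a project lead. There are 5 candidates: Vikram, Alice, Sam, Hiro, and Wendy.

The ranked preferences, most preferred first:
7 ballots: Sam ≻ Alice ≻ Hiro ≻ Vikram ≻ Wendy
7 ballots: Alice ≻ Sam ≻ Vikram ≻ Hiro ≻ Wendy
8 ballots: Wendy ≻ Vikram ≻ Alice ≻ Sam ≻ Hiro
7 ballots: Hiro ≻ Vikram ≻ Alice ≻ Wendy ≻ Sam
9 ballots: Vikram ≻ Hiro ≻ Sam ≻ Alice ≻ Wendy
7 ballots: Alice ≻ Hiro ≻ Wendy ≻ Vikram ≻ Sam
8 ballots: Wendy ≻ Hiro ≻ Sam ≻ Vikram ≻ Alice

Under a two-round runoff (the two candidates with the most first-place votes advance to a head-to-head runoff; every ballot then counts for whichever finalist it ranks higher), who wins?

Round 1 first-place votes: Vikram 9, Alice 14, Sam 7, Hiro 7, Wendy 16. Wendy and Alice advance.
Runoff: Wendy is ranked above Alice on 16 ballots, Alice above Wendy on 37.

Alice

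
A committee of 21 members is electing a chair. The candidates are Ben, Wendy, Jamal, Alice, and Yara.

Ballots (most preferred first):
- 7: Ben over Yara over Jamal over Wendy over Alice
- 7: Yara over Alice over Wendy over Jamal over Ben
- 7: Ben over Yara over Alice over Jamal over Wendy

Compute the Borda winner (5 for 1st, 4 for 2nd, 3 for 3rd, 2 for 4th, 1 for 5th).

Ben: 7×5 + 7×1 + 7×5 = 77
Wendy: 7×2 + 7×3 + 7×1 = 42
Jamal: 7×3 + 7×2 + 7×2 = 49
Alice: 7×1 + 7×4 + 7×3 = 56
Yara: 7×4 + 7×5 + 7×4 = 91

Yara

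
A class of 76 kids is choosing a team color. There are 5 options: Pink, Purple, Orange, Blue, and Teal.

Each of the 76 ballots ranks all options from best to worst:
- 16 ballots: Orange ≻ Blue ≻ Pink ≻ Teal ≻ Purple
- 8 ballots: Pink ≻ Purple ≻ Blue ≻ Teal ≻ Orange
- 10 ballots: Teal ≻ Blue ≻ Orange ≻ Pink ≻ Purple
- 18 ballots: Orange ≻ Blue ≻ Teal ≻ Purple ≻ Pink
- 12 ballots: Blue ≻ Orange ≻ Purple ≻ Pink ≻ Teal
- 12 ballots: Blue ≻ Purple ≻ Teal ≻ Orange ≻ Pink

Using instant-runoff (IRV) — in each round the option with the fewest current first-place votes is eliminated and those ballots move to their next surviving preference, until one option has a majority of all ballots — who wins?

Round 1: Pink 8, Purple 0, Orange 34, Blue 24, Teal 10. Purple eliminated.
Round 2: Pink 8, Orange 34, Blue 24, Teal 10. Pink eliminated.
Round 3: Orange 34, Blue 32, Teal 10. Teal eliminated.
Round 4: Orange 34, Blue 42. Blue has a majority (≥39).

Blue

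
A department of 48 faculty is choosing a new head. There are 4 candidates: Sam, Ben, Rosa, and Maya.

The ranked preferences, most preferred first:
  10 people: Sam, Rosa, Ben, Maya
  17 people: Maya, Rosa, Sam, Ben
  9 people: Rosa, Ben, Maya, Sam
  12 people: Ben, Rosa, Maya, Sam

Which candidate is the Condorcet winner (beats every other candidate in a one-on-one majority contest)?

Rosa

Rosa vs Sam: 38–10
Rosa vs Ben: 36–12
Rosa vs Maya: 31–17
Rosa beats every other candidate.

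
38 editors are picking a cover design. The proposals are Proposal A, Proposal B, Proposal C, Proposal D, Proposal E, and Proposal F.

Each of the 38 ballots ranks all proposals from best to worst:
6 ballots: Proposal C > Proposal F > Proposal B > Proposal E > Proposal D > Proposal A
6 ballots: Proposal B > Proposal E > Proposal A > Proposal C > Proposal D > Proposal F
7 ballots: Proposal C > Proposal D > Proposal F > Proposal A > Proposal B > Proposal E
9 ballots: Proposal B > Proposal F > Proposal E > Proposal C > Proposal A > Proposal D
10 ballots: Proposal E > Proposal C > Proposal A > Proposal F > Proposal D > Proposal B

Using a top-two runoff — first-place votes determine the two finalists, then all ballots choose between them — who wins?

Proposal C

Round 1 first-place votes: Proposal A 0, Proposal B 15, Proposal C 13, Proposal D 0, Proposal E 10, Proposal F 0. Proposal B and Proposal C advance.
Runoff: Proposal B is ranked above Proposal C on 15 ballots, Proposal C above Proposal B on 23.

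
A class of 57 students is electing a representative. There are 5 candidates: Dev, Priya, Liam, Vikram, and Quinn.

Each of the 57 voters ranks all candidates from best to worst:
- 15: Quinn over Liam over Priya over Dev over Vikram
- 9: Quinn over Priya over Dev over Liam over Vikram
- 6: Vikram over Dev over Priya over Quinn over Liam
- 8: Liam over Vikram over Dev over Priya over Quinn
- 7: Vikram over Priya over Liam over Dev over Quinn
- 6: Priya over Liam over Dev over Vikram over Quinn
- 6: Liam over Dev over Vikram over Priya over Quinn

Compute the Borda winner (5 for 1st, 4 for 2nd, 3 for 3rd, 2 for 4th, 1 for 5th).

Dev: 15×2 + 9×3 + 6×4 + 8×3 + 7×2 + 6×3 + 6×4 = 161
Priya: 15×3 + 9×4 + 6×3 + 8×2 + 7×4 + 6×5 + 6×2 = 185
Liam: 15×4 + 9×2 + 6×1 + 8×5 + 7×3 + 6×4 + 6×5 = 199
Vikram: 15×1 + 9×1 + 6×5 + 8×4 + 7×5 + 6×2 + 6×3 = 151
Quinn: 15×5 + 9×5 + 6×2 + 8×1 + 7×1 + 6×1 + 6×1 = 159

Liam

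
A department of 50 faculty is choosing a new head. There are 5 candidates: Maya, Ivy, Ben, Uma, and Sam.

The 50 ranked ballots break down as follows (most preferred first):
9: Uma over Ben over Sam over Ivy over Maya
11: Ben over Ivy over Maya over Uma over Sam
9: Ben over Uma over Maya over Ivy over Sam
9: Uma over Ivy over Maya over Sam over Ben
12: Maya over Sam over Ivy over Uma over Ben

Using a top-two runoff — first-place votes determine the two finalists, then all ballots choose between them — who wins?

Uma

Round 1 first-place votes: Maya 12, Ivy 0, Ben 20, Uma 18, Sam 0. Ben and Uma advance.
Runoff: Ben is ranked above Uma on 20 ballots, Uma above Ben on 30.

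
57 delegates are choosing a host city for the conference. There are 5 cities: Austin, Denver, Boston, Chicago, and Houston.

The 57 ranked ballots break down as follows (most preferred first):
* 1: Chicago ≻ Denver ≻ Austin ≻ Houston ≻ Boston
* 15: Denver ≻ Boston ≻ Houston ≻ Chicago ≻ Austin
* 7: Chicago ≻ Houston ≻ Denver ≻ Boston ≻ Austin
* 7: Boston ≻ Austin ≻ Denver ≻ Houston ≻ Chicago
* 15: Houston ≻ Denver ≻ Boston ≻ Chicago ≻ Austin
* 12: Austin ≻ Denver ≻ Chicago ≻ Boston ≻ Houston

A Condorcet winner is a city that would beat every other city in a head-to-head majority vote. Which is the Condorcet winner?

Denver

Denver vs Austin: 38–19
Denver vs Boston: 50–7
Denver vs Chicago: 49–8
Denver vs Houston: 35–22
Denver beats every other city.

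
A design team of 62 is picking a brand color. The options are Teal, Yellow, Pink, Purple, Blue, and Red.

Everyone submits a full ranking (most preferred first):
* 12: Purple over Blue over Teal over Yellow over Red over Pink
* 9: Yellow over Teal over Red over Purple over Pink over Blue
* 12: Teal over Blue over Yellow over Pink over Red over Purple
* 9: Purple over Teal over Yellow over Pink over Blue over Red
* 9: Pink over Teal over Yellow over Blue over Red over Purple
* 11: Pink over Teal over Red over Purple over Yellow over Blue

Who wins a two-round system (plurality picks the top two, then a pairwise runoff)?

Pink

Round 1 first-place votes: Teal 12, Yellow 9, Pink 20, Purple 21, Blue 0, Red 0. Purple and Pink advance.
Runoff: Purple is ranked above Pink on 30 ballots, Pink above Purple on 32.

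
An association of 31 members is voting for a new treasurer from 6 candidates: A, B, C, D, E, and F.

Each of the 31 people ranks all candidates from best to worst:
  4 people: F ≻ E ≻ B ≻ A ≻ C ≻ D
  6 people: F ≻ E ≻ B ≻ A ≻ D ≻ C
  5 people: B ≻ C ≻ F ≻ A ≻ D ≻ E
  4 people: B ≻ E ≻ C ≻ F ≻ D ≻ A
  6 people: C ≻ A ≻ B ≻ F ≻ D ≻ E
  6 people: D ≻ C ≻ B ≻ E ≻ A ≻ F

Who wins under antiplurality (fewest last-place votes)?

B

Last-place votes: A 4, B 0, C 6, D 4, E 11, F 6.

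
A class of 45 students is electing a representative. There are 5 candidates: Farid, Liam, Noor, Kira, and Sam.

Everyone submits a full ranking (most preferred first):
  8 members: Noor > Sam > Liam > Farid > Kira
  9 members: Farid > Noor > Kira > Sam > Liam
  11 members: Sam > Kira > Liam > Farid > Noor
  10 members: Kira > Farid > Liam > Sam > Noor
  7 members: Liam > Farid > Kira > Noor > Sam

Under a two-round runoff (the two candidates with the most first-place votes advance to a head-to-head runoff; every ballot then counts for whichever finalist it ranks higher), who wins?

Kira

Round 1 first-place votes: Farid 9, Liam 7, Noor 8, Kira 10, Sam 11. Sam and Kira advance.
Runoff: Sam is ranked above Kira on 19 ballots, Kira above Sam on 26.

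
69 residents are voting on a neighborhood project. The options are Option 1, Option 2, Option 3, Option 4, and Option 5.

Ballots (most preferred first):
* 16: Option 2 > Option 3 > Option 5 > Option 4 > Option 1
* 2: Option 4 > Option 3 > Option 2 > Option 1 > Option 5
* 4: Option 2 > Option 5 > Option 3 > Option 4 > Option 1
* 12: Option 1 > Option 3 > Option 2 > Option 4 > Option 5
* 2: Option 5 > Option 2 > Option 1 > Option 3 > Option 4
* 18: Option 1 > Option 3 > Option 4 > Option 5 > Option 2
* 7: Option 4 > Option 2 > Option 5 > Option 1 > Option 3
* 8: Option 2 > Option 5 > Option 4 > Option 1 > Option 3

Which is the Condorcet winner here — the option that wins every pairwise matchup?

Option 2 vs Option 1: 39–30
Option 2 vs Option 3: 37–32
Option 2 vs Option 4: 42–27
Option 2 vs Option 5: 49–20
Option 2 beats every other option.

Option 2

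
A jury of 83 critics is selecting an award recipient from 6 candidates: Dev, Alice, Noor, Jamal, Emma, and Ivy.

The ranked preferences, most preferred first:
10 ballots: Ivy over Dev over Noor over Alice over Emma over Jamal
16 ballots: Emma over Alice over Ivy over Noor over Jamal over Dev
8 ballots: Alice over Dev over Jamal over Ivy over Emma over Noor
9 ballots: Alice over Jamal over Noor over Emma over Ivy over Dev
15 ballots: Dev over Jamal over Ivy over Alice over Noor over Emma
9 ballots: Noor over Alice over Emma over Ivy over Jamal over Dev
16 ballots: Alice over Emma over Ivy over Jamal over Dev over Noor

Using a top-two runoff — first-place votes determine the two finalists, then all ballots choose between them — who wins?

Round 1 first-place votes: Dev 15, Alice 33, Noor 9, Jamal 0, Emma 16, Ivy 10. Alice and Emma advance.
Runoff: Alice is ranked above Emma on 67 ballots, Emma above Alice on 16.

Alice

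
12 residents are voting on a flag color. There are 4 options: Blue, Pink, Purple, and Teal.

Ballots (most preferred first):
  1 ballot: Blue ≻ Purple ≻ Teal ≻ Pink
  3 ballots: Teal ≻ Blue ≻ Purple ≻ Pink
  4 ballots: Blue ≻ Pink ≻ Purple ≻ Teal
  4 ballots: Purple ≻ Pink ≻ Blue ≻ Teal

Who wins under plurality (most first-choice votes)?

Blue

First-place votes: Blue 5, Pink 0, Purple 4, Teal 3.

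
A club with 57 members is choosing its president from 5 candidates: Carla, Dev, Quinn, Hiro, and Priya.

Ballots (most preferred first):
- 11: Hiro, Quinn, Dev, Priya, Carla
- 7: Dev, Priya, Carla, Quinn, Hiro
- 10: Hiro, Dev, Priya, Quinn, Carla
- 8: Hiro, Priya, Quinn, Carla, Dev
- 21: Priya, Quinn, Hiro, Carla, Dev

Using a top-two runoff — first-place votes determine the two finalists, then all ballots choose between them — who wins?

Round 1 first-place votes: Carla 0, Dev 7, Quinn 0, Hiro 29, Priya 21. Hiro and Priya advance.
Runoff: Hiro is ranked above Priya on 29 ballots, Priya above Hiro on 28.

Hiro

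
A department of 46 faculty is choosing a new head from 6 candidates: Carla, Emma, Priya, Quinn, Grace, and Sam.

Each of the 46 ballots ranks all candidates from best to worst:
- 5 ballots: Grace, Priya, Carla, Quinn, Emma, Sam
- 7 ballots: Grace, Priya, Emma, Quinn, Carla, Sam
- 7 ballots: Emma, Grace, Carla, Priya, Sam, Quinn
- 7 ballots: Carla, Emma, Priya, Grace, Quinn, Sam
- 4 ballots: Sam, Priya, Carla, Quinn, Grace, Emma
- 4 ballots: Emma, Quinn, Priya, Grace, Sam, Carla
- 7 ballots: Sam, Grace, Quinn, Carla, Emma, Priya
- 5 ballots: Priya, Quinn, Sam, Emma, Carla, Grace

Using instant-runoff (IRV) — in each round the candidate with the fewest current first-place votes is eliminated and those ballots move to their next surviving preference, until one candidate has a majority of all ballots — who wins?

Emma

Round 1: Carla 7, Emma 11, Priya 5, Quinn 0, Grace 12, Sam 11. Quinn eliminated.
Round 2: Carla 7, Emma 11, Priya 5, Grace 12, Sam 11. Priya eliminated.
Round 3: Carla 7, Emma 11, Grace 12, Sam 16. Carla eliminated.
Round 4: Emma 18, Grace 12, Sam 16. Grace eliminated.
Round 5: Emma 30, Sam 16. Emma has a majority (≥24).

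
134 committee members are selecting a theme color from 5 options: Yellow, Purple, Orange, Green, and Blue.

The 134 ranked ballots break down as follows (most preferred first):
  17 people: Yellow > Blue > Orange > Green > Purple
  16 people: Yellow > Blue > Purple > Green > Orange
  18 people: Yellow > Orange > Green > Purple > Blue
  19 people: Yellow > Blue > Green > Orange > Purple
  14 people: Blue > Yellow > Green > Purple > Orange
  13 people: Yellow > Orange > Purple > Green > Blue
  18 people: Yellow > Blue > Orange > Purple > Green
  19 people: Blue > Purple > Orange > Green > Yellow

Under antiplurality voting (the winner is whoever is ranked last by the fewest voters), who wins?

Last-place votes: Yellow 19, Purple 36, Orange 30, Green 18, Blue 31.

Green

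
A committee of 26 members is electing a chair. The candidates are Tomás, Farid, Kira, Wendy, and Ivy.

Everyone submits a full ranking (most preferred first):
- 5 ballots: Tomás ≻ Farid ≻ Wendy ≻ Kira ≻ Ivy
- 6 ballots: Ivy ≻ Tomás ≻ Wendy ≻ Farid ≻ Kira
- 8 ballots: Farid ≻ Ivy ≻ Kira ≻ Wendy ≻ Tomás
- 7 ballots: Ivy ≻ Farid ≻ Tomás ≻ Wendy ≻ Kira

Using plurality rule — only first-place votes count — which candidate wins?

Ivy

First-place votes: Tomás 5, Farid 8, Kira 0, Wendy 0, Ivy 13.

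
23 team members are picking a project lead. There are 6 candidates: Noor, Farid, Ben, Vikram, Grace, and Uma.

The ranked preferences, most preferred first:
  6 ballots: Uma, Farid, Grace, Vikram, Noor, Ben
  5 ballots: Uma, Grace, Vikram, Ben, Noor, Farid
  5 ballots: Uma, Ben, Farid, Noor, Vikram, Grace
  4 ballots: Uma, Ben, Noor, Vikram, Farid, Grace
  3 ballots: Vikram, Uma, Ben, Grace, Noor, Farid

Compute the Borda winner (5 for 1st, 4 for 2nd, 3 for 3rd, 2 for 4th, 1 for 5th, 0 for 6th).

Noor: 6×1 + 5×1 + 5×2 + 4×3 + 3×1 = 36
Farid: 6×4 + 5×0 + 5×3 + 4×1 + 3×0 = 43
Ben: 6×0 + 5×2 + 5×4 + 4×4 + 3×3 = 55
Vikram: 6×2 + 5×3 + 5×1 + 4×2 + 3×5 = 55
Grace: 6×3 + 5×4 + 5×0 + 4×0 + 3×2 = 44
Uma: 6×5 + 5×5 + 5×5 + 4×5 + 3×4 = 112

Uma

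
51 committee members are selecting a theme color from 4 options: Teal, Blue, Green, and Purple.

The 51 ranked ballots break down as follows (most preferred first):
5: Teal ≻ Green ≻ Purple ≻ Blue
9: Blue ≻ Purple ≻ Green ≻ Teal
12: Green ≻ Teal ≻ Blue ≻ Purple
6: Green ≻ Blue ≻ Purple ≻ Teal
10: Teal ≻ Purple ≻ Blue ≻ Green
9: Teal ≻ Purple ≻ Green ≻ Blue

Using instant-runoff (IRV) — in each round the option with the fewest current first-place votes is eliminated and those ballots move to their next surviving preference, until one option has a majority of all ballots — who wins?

Green

Round 1: Teal 24, Blue 9, Green 18, Purple 0. Purple eliminated.
Round 2: Teal 24, Blue 9, Green 18. Blue eliminated.
Round 3: Teal 24, Green 27. Green has a majority (≥26).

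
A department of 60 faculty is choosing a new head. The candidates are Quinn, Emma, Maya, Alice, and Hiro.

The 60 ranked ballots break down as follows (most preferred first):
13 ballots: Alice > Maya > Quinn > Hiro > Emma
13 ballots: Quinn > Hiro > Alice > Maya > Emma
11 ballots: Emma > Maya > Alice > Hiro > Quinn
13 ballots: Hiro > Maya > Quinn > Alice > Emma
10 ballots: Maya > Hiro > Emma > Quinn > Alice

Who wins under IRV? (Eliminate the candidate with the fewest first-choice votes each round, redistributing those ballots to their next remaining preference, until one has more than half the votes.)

Round 1: Quinn 13, Emma 11, Maya 10, Alice 13, Hiro 13. Maya eliminated.
Round 2: Quinn 13, Emma 11, Alice 13, Hiro 23. Emma eliminated.
Round 3: Quinn 13, Alice 24, Hiro 23. Quinn eliminated.
Round 4: Alice 24, Hiro 36. Hiro has a majority (≥31).

Hiro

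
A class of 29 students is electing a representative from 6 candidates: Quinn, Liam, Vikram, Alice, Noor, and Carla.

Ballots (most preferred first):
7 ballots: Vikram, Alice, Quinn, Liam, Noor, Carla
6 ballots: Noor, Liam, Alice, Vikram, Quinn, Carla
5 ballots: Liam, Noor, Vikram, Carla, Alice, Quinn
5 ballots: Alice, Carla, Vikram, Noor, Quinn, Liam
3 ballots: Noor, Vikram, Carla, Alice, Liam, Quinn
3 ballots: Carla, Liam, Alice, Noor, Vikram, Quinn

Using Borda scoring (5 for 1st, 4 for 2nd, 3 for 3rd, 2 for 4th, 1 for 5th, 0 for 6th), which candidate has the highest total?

Quinn: 7×3 + 6×1 + 5×0 + 5×1 + 3×0 + 3×0 = 32
Liam: 7×2 + 6×4 + 5×5 + 5×0 + 3×1 + 3×4 = 78
Vikram: 7×5 + 6×2 + 5×3 + 5×3 + 3×4 + 3×1 = 92
Alice: 7×4 + 6×3 + 5×1 + 5×5 + 3×2 + 3×3 = 91
Noor: 7×1 + 6×5 + 5×4 + 5×2 + 3×5 + 3×2 = 88
Carla: 7×0 + 6×0 + 5×2 + 5×4 + 3×3 + 3×5 = 54

Vikram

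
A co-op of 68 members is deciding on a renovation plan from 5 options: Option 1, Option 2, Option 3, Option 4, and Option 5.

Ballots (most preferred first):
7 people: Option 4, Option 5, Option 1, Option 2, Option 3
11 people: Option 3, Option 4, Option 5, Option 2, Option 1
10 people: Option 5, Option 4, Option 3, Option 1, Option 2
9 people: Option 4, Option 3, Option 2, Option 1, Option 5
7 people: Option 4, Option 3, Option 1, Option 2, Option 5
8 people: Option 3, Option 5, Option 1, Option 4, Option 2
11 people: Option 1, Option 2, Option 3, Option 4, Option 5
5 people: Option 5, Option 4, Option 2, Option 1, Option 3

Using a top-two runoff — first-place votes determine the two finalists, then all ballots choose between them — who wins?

Round 1 first-place votes: Option 1 11, Option 2 0, Option 3 19, Option 4 23, Option 5 15. Option 4 and Option 3 advance.
Runoff: Option 4 is ranked above Option 3 on 38 ballots, Option 3 above Option 4 on 30.

Option 4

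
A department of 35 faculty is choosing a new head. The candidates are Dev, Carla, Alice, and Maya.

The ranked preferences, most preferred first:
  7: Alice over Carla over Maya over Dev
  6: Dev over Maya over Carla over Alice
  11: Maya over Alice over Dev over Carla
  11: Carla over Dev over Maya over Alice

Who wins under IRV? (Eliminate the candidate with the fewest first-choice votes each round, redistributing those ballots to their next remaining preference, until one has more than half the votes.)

Round 1: Dev 6, Carla 11, Alice 7, Maya 11. Dev eliminated.
Round 2: Carla 11, Alice 7, Maya 17. Alice eliminated.
Round 3: Carla 18, Maya 17. Carla has a majority (≥18).

Carla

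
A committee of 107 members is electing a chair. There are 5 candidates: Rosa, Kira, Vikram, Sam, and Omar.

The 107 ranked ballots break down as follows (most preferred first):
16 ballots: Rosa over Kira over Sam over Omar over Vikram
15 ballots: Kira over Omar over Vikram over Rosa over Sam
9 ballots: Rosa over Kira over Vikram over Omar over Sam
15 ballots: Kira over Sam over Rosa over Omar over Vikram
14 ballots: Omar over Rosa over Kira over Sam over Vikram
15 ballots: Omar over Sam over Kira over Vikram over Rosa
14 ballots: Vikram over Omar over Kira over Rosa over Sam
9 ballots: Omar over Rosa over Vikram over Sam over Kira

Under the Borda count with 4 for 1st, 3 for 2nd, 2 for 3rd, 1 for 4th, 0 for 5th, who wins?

Rosa: 16×4 + 15×1 + 9×4 + 15×2 + 14×3 + 15×0 + 14×1 + 9×3 = 228
Kira: 16×3 + 15×4 + 9×3 + 15×4 + 14×2 + 15×2 + 14×2 + 9×0 = 281
Vikram: 16×0 + 15×2 + 9×2 + 15×0 + 14×0 + 15×1 + 14×4 + 9×2 = 137
Sam: 16×2 + 15×0 + 9×0 + 15×3 + 14×1 + 15×3 + 14×0 + 9×1 = 145
Omar: 16×1 + 15×3 + 9×1 + 15×1 + 14×4 + 15×4 + 14×3 + 9×4 = 279

Kira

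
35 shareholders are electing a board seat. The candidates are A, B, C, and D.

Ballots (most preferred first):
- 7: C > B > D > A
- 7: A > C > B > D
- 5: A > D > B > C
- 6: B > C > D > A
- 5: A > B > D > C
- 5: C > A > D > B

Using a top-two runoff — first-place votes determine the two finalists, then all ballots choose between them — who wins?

C

Round 1 first-place votes: A 17, B 6, C 12, D 0. A and C advance.
Runoff: A is ranked above C on 17 ballots, C above A on 18.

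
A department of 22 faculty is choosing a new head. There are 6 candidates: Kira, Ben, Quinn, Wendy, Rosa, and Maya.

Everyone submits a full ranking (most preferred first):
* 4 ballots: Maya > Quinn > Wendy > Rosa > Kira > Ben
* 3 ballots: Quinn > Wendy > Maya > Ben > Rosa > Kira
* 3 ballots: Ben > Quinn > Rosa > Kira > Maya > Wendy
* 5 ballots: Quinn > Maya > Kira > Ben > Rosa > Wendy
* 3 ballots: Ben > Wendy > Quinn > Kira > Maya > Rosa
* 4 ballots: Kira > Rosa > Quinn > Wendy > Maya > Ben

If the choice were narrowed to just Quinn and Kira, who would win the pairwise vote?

Quinn is ranked above Kira on 18 ballots; Kira above Quinn on 4.

Quinn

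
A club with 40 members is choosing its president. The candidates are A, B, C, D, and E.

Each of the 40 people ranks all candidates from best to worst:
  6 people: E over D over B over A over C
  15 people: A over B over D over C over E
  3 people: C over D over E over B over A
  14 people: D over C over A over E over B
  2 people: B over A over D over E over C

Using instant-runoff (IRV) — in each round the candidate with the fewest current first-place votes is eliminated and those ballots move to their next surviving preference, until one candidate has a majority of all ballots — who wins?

Round 1: A 15, B 2, C 3, D 14, E 6. B eliminated.
Round 2: A 17, C 3, D 14, E 6. C eliminated.
Round 3: A 17, D 17, E 6. E eliminated.
Round 4: A 17, D 23. D has a majority (≥21).

D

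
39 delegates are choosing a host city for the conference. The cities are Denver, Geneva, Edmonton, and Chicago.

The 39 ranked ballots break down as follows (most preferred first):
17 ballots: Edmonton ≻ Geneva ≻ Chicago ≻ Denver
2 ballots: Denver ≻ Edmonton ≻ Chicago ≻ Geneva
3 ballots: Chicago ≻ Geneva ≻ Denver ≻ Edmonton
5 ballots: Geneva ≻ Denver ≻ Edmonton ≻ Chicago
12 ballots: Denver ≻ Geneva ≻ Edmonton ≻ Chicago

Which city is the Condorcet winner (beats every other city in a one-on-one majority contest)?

Geneva vs Denver: 25–14
Geneva vs Edmonton: 20–19
Geneva vs Chicago: 34–5
Geneva beats every other city.

Geneva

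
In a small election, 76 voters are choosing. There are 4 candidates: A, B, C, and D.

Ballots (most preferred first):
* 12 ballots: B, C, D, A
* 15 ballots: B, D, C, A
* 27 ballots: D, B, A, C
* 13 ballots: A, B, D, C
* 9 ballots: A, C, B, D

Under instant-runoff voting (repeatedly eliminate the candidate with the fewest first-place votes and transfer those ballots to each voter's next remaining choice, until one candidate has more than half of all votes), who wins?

Round 1: A 22, B 27, C 0, D 27. C eliminated.
Round 2: A 22, B 27, D 27. A eliminated.
Round 3: B 49, D 27. B has a majority (≥39).

B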